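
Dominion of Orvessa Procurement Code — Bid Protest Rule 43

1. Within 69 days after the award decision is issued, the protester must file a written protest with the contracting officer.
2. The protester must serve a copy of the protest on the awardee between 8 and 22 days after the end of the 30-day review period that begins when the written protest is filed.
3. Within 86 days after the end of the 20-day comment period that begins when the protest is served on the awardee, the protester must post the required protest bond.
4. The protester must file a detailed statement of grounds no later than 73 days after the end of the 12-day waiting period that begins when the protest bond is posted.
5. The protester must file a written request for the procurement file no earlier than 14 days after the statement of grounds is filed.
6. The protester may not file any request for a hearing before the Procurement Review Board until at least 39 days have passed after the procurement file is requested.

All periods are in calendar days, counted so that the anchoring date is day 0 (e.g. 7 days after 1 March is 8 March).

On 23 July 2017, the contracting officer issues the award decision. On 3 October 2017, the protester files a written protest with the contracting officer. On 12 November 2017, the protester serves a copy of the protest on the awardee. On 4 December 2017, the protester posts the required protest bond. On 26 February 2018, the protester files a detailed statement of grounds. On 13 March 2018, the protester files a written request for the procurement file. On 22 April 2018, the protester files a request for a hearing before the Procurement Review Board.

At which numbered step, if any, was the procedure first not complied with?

Step 1: 69 days after 23 July 2017 (when the award decision is issued) is 30 September 2017; not done until 3 October 2017, 3 days after the deadline.

Step 1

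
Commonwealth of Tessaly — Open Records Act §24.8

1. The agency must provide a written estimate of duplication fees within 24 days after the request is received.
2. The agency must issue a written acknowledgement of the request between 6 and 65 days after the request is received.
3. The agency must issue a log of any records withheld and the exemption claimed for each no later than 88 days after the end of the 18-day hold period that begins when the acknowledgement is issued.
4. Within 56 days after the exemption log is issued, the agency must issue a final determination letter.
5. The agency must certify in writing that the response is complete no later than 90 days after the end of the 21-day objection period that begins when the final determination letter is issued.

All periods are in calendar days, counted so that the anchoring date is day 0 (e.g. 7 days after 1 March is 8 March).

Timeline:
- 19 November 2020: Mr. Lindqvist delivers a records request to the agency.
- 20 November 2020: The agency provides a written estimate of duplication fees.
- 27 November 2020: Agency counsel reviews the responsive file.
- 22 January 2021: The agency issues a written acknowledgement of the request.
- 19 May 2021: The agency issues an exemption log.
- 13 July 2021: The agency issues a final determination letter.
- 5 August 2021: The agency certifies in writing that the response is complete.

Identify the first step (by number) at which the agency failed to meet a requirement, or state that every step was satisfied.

Step 1: 24 days after 19 November 2020 (when the request is received) is 13 December 2020; 20 November 2020 is within that limit.
Step 2: the window is 6–65 days after 19 November 2020 (when the request is received), so 25 November 2020 through 23 January 2021; done 22 January 2021 — within the window.
Step 3: 88 days after 9 February 2021 (end of the 18-day hold period, which began when the acknowledgement is issued on 22 January 2021) is 8 May 2021; 19 May 2021 misses that deadline by 11 days.

Step 3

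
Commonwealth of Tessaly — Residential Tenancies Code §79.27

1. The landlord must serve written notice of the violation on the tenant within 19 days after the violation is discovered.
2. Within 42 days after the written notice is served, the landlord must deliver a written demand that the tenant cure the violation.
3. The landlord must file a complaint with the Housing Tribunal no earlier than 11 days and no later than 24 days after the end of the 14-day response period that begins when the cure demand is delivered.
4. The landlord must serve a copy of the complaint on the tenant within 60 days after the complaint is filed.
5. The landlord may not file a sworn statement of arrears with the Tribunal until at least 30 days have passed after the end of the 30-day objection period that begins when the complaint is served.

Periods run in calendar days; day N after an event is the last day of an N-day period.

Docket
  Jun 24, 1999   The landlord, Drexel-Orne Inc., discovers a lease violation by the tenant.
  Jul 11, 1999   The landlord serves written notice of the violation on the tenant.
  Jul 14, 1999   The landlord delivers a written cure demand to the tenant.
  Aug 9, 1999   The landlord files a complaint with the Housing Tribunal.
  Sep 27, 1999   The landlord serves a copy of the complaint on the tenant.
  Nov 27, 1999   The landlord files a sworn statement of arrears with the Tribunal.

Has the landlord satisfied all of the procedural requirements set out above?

(1) due by Jun 24, 1999 + 19 days = Jul 13, 1999; completed Jul 11, 1999, before the deadline.
(2) due by Jul 11, 1999 + 42 days = Aug 22, 1999; completed Jul 14, 1999, before the deadline.
(3) the permitted window runs from Jul 28, 1999 + 11 = Aug 8, 1999 to Jul 28, 1999 + 24 = Aug 21, 1999; Aug 9, 1999 falls inside that range.
(4) due by Aug 9, 1999 + 60 days = Oct 8, 1999; done Sep 27, 1999 — timely.
(5) permitted from Oct 27, 1999 + 30 days = Nov 26, 1999 onward; Nov 27, 1999 is on or after that date.

Yes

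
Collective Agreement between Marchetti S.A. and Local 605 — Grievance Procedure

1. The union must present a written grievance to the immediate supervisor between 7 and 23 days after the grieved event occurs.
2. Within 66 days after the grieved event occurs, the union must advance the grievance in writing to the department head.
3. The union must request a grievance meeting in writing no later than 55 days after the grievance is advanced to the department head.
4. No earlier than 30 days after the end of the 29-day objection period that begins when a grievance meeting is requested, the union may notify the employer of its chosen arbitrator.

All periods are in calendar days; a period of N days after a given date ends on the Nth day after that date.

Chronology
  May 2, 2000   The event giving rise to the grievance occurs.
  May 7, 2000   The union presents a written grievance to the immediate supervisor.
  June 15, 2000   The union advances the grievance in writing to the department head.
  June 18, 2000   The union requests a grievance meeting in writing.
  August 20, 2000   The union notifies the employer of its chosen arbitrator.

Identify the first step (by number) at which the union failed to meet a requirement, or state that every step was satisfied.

Step 1

Step 1: the window is 7–23 days after May 2, 2000 (when the grieved event occurs), so May 9, 2000 through May 25, 2000; done May 7, 2000 — 2 days before the window opened.
Later steps need not be reached.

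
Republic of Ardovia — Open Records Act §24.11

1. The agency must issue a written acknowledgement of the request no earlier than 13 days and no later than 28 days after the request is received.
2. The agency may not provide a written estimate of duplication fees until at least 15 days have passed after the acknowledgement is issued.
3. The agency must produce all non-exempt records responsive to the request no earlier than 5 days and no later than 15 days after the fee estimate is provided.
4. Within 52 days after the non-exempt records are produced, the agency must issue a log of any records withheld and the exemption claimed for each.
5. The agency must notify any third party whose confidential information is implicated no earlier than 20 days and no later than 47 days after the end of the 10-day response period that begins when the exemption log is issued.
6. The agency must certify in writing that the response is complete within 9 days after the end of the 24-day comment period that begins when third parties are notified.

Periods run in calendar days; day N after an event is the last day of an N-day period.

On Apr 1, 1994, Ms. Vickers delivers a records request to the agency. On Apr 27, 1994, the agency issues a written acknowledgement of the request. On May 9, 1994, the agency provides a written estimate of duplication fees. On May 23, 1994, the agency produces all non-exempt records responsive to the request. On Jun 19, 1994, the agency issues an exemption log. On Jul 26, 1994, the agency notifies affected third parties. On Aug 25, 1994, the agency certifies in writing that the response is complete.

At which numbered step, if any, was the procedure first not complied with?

Step 1 — 13 and 28 days from Apr 1, 1994 (when the request is received) are Apr 14, 1994 and Apr 29, 1994 respectively; done Apr 27, 1994, which is between those dates.
Step 2 — must wait 15 days from Apr 27, 1994 (when the acknowledgement is issued), so not before May 12, 1994; May 9, 1994 is 3 days before the earliest permitted date.
The analysis stops there.

Step 2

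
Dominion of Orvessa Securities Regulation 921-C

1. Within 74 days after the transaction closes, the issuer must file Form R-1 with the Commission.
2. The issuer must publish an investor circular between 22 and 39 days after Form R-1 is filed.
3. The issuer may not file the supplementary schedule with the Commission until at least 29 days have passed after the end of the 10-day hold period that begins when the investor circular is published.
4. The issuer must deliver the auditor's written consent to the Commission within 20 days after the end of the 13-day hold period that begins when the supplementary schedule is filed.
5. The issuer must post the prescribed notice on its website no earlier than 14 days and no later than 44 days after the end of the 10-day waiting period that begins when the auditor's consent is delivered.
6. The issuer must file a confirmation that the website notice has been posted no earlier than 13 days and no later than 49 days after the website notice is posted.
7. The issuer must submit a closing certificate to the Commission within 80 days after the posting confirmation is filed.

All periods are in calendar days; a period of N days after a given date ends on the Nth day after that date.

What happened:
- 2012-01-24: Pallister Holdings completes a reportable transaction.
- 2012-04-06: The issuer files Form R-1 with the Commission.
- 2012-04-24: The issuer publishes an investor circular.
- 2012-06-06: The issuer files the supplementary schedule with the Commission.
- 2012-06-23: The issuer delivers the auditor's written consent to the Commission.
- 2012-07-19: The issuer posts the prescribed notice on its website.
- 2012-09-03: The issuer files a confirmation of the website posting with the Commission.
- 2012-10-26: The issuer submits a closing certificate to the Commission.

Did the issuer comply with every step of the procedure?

No

Step 1: 74 days after 2012-01-24 (when the transaction closes) is 2012-04-07; 2012-04-06 is within that limit.
Step 2: the window is 22–39 days after 2012-04-06 (when Form R-1 is filed), so 2012-04-28 through 2012-05-15; 2012-04-24 is 4 days too early.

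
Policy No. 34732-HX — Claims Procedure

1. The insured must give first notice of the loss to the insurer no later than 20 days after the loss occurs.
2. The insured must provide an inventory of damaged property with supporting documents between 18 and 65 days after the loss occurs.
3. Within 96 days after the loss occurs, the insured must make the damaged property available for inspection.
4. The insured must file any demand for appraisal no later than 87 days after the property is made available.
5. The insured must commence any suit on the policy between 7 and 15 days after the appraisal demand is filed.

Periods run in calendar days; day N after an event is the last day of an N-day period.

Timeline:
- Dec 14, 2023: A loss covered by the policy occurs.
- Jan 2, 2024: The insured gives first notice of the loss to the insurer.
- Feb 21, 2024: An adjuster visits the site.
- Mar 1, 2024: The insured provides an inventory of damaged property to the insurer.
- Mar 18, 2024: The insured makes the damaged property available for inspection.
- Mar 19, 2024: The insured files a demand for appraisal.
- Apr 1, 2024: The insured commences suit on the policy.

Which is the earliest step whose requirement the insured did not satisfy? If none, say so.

Step 1: 20 days after Dec 14, 2023 (when the loss occurs) is Jan 3, 2024; Jan 2, 2024 is within that limit.
Step 2: the window is 18–65 days after Dec 14, 2023 (when the loss occurs), so Jan 1, 2024 through Feb 17, 2024; Mar 1, 2024 is 13 days past the end of the window.
No need to go further; step 2 was not satisfied.

Step 2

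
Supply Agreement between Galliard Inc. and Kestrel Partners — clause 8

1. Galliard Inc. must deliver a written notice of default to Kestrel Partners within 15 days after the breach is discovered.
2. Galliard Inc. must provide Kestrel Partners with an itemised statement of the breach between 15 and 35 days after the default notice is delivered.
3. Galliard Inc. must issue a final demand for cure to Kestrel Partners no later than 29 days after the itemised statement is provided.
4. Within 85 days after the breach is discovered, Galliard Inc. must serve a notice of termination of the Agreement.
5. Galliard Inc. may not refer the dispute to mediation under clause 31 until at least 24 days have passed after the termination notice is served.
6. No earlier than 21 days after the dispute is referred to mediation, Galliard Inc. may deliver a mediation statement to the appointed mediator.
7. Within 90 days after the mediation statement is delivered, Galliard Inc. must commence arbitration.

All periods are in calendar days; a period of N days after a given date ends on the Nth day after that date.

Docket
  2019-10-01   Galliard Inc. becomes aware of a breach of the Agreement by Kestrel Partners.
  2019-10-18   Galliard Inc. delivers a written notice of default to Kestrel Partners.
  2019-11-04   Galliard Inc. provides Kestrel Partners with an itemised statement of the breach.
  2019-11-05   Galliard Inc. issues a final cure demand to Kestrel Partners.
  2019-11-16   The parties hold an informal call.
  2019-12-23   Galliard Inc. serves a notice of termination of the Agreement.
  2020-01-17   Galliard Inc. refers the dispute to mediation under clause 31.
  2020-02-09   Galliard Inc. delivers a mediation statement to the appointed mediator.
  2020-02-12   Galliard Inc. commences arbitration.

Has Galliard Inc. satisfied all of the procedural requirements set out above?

Step 1 — counting 15 days from 2019-10-01 (when the breach is discovered) gives a deadline of 2019-10-16; 2019-10-18 misses that deadline by 2 days.

No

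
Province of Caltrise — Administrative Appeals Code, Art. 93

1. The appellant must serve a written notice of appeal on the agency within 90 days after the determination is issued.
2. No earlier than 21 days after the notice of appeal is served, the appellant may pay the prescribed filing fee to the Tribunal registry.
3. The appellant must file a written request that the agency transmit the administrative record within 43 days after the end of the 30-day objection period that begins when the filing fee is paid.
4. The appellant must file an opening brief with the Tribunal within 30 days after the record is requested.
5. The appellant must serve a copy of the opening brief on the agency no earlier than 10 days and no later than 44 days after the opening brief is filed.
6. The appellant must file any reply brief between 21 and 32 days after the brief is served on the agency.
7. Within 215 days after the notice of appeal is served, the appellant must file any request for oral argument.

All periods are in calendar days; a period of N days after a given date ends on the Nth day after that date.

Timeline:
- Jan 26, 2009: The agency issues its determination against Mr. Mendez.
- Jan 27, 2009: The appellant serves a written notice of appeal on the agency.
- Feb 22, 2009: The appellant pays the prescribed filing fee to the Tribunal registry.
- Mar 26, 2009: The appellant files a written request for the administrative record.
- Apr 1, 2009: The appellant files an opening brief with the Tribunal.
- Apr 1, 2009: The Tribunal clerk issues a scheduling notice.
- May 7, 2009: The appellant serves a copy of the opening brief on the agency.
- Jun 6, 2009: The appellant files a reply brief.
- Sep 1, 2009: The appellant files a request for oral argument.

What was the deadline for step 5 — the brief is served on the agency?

Step 5 runs from Apr 1, 2009, when the opening brief is filed. The window is 10–44 days after Apr 1, 2009; it closes on May 15, 2009.

May 15, 2009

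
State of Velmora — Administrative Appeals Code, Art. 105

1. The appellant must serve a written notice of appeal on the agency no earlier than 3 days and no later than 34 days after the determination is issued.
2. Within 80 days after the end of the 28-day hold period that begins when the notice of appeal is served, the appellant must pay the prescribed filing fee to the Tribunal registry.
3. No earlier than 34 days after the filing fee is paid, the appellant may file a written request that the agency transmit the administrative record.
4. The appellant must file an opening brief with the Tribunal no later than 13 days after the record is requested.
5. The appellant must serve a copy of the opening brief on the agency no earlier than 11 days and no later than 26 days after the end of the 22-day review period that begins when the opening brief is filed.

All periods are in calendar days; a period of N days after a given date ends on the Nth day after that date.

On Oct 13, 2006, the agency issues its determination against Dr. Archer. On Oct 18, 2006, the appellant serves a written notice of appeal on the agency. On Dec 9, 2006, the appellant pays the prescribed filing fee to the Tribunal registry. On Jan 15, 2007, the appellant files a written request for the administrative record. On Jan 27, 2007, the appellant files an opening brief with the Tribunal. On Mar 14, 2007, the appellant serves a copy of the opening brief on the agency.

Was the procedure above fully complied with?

Yes

Step 1: the window is 3–34 days after Oct 13, 2006 (when the determination is issued), so Oct 16, 2006 through Nov 16, 2006; done Oct 18, 2006 — within the window.
Step 2: 80 days after Nov 15, 2006 (end of the 28-day hold period, which began when the notice of appeal is served on Oct 18, 2006) is Feb 3, 2007; Dec 9, 2006 is within that limit.
Step 3: the earliest permitted date is 34 days after Dec 9, 2006 (when the filing fee is paid), i.e. Jan 12, 2007; Jan 15, 2007 is on or after that date.
Step 4: 13 days after Jan 15, 2007 (when the record is requested) is Jan 28, 2007; done Jan 27, 2007 — timely.
Step 5: the window is 11–26 days after Feb 18, 2007 (end of the 22-day review period, which began when the opening brief is filed on Jan 27, 2007), so Mar 1, 2007 through Mar 16, 2007; Mar 14, 2007 falls inside that range.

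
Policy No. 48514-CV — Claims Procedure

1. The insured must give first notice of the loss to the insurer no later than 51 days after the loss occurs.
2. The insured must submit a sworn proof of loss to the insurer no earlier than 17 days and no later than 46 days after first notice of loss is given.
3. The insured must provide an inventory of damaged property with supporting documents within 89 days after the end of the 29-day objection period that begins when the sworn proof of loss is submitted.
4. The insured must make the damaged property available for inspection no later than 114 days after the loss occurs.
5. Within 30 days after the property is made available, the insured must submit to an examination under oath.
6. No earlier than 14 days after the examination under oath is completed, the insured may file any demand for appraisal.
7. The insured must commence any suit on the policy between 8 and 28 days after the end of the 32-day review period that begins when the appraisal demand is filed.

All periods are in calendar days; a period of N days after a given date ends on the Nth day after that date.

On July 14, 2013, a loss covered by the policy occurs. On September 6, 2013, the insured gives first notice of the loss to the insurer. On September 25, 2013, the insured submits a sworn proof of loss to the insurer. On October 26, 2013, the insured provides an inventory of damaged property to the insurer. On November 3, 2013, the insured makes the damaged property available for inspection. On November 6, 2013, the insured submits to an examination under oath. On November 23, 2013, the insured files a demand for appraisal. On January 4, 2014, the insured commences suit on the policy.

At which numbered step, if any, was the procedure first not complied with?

Step 1: 51 days after July 14, 2013 (when the loss occurs) is September 3, 2013; done September 6, 2013 — 3 days late.

Step 1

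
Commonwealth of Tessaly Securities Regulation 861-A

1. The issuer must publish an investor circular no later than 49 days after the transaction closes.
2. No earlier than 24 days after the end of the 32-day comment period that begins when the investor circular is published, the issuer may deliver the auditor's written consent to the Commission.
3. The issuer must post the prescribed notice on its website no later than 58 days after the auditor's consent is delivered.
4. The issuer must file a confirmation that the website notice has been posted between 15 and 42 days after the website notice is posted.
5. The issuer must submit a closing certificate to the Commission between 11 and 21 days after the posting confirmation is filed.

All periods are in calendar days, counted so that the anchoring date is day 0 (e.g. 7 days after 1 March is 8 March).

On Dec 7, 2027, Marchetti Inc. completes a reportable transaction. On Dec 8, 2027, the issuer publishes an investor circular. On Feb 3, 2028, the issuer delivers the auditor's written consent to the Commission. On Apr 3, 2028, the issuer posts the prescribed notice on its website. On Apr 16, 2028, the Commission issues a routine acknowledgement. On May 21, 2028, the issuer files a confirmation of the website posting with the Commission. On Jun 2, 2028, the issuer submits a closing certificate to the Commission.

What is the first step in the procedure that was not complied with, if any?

Step 3

Step 1: 49 days after Dec 7, 2027 (when the transaction closes) is Jan 25, 2028; completed Dec 8, 2027, before the deadline.
Step 2: the earliest permitted date is 24 days after Jan 9, 2028 (end of the 32-day comment period, which began when the investor circular is published on Dec 8, 2027), i.e. Feb 2, 2028; done Feb 3, 2028 — permitted.
Step 3: 58 days after Feb 3, 2028 (when the auditor's consent is delivered) is Apr 1, 2028; done Apr 3, 2028 — 2 days late.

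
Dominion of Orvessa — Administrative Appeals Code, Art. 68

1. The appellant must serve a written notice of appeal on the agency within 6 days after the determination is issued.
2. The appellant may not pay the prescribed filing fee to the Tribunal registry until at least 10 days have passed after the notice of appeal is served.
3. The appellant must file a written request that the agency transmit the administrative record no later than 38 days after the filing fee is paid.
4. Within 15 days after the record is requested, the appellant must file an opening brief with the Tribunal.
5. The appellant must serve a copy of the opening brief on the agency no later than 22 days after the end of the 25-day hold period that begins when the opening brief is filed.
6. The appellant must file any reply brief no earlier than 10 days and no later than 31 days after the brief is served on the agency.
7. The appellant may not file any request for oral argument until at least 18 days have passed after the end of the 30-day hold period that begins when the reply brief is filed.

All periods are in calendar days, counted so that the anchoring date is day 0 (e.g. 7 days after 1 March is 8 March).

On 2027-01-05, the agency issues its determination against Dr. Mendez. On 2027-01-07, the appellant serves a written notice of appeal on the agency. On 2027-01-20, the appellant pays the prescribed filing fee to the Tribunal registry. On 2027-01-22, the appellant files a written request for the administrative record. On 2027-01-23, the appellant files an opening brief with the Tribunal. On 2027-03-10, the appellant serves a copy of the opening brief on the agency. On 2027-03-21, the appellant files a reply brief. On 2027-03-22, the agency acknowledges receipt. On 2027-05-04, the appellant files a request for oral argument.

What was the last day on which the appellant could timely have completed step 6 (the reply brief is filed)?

Step 6 runs from 2027-03-10, when the brief is served on the agency. The window is 10–31 days after 2027-03-10; it closes on 2027-04-10.

2027-04-10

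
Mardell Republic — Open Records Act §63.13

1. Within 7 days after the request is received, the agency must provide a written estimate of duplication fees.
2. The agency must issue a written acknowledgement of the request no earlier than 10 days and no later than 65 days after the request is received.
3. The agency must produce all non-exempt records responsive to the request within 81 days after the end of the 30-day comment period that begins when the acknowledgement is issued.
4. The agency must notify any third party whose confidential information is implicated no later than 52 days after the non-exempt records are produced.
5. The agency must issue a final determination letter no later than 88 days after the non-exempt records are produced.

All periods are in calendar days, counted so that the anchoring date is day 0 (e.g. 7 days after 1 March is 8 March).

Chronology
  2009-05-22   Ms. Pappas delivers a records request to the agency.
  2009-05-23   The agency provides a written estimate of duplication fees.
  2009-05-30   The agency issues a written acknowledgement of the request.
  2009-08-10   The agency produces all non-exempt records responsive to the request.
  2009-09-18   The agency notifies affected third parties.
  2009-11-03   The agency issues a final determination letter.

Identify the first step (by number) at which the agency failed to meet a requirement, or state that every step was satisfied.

Step 1 — counting 7 days from 2009-05-22 (when the request is received) gives a deadline of 2009-05-29; 2009-05-23 is within that limit.
Step 2 — 10 and 65 days from 2009-05-22 (when the request is received) are 2009-06-01 and 2009-07-26 respectively; done 2009-05-30 — 2 days before the window opened.

Step 2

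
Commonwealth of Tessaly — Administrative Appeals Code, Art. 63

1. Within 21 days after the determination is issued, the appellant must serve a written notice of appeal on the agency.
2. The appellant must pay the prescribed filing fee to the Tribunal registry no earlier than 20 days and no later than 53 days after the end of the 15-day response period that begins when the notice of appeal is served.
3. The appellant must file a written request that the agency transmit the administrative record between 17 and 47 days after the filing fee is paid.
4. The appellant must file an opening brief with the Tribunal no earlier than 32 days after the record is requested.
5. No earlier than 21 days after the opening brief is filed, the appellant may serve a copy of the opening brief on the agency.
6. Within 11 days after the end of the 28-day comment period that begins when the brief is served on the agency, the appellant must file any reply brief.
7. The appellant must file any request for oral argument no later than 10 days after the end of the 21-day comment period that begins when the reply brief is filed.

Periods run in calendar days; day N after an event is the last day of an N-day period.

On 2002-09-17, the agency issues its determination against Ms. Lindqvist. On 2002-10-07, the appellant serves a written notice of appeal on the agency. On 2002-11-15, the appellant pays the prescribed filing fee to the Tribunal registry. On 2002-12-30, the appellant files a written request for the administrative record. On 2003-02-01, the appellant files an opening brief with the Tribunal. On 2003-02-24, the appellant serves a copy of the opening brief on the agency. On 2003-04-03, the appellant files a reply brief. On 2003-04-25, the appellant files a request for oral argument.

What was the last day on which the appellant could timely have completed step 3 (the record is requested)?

Step 3 runs from 2002-11-15, when the filing fee is paid. The window is 17–47 days after 2002-11-15; it closes on 2003-01-01.

2003-01-01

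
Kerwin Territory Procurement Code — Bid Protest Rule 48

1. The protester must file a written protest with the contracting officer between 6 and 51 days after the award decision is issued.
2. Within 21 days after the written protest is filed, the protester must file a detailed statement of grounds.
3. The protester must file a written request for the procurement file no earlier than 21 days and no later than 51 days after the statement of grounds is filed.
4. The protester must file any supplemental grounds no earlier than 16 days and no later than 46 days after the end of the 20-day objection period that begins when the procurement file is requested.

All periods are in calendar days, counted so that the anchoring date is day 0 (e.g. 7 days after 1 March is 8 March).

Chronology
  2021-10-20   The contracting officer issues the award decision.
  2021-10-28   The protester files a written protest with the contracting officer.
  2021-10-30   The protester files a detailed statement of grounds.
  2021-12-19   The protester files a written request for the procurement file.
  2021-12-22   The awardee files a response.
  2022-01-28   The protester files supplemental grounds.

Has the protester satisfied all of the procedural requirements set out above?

Yes

Step 1 — 6 and 51 days from 2021-10-20 (when the award decision is issued) are 2021-10-26 and 2021-12-10 respectively; 2021-10-28 falls inside that range.
Step 2 — counting 21 days from 2021-10-28 (when the written protest is filed) gives a deadline of 2021-11-18; completed 2021-10-30, before the deadline.
Step 3 — 21 and 51 days from 2021-10-30 (when the statement of grounds is filed) are 2021-11-20 and 2021-12-20 respectively; done 2021-12-19 — within the window.
Step 4 — 16 and 46 days from 2022-01-08 (end of the 20-day objection period, which began when the procurement file is requested on 2021-12-19) are 2022-01-24 and 2022-02-23 respectively; 2022-01-28 falls inside that range.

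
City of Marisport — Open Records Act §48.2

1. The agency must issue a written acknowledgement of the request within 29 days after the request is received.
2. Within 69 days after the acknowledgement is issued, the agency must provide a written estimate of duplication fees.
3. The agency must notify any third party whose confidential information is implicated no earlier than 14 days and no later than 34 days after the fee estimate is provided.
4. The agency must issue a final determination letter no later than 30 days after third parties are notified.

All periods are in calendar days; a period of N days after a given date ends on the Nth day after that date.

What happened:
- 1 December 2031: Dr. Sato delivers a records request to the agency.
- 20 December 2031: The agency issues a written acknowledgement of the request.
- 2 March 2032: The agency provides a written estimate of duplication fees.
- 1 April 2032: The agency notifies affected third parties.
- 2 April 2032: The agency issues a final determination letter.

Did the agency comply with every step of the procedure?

Step 1: 29 days after 1 December 2031 (when the request is received) is 30 December 2031; completed 20 December 2031, before the deadline.
Step 2: 69 days after 20 December 2031 (when the acknowledgement is issued) is 27 February 2032; not done until 2 March 2032, 4 days after the deadline.
Later steps need not be reached.

No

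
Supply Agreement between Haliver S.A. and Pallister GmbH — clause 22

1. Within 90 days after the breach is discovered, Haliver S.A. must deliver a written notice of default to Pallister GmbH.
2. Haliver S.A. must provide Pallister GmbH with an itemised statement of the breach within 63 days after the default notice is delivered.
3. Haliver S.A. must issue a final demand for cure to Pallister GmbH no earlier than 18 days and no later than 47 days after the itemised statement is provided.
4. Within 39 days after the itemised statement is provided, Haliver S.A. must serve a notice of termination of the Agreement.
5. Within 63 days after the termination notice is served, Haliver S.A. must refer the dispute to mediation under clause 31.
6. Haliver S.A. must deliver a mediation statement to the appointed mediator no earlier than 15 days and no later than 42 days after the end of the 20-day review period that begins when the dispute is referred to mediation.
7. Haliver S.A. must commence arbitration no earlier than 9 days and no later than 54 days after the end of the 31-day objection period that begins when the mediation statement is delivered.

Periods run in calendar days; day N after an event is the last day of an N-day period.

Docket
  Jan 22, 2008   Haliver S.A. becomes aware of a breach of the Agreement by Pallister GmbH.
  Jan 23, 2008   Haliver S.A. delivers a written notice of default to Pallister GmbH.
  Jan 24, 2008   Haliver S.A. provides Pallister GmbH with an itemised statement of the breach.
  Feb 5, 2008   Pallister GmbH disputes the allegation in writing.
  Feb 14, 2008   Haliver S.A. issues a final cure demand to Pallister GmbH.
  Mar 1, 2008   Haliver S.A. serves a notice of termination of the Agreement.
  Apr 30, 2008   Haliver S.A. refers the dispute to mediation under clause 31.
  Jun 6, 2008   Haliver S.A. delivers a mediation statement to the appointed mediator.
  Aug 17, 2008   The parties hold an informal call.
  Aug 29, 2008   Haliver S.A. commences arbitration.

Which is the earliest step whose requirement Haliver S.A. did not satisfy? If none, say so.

None — every step was satisfied

Step 1: 90 days after Jan 22, 2008 (when the breach is discovered) is Apr 21, 2008; Jan 23, 2008 is within that limit.
Step 2: 63 days after Jan 23, 2008 (when the default notice is delivered) is Mar 26, 2008; Jan 24, 2008 is within that limit.
Step 3: the window is 18–47 days after Jan 24, 2008 (when the itemised statement is provided), so Feb 11, 2008 through Mar 11, 2008; done Feb 14, 2008 — within the window.
Step 4: 39 days after Jan 24, 2008 (when the itemised statement is provided) is Mar 3, 2008; done Mar 1, 2008 — timely.
Step 5: 63 days after Mar 1, 2008 (when the termination notice is served) is May 3, 2008; done Apr 30, 2008 — timely.
Step 6: the window is 15–42 days after May 20, 2008 (end of the 20-day review period, which began when the dispute is referred to mediation on Apr 30, 2008), so Jun 4, 2008 through Jul 1, 2008; done Jun 6, 2008 — within the window.
Step 7: the window is 9–54 days after Jul 7, 2008 (end of the 31-day objection period, which began when the mediation statement is delivered on Jun 6, 2008), so Jul 16, 2008 through Aug 30, 2008; done Aug 29, 2008 — within the window.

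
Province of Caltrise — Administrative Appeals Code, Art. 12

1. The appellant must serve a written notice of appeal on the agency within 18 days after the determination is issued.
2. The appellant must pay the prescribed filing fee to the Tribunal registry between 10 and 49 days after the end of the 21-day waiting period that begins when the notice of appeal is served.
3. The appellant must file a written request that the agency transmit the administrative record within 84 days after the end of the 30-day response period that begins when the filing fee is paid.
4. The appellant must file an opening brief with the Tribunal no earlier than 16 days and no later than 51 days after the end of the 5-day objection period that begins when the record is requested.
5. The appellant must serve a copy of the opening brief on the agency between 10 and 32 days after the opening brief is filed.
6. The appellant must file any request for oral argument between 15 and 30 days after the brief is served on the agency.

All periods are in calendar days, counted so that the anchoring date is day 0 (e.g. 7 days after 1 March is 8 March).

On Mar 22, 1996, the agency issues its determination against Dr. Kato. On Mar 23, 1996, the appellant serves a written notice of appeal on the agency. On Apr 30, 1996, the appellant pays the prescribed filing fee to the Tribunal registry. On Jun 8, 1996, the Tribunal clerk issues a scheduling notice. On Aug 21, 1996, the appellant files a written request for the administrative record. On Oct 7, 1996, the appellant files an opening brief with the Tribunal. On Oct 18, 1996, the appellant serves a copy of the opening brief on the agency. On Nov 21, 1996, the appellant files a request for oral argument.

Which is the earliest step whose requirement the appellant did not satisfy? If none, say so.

Step 6

(1) due by Mar 22, 1996 + 18 days = Apr 9, 1996; done Mar 23, 1996 — timely.
(2) the permitted window runs from Apr 13, 1996 + 10 = Apr 23, 1996 to Apr 13, 1996 + 49 = Jun 1, 1996; done Apr 30, 1996 — within the window.
(3) due by May 30, 1996 + 84 days = Aug 22, 1996; completed Aug 21, 1996, before the deadline.
(4) the permitted window runs from Aug 26, 1996 + 16 = Sep 11, 1996 to Aug 26, 1996 + 51 = Oct 16, 1996; done Oct 7, 1996 — within the window.
(5) the permitted window runs from Oct 7, 1996 + 10 = Oct 17, 1996 to Oct 7, 1996 + 32 = Nov 8, 1996; done Oct 18, 1996, which is between those dates.
(6) the permitted window runs from Oct 18, 1996 + 15 = Nov 2, 1996 to Oct 18, 1996 + 30 = Nov 17, 1996; done Nov 21, 1996 — 4 days after the window closed.
Later steps need not be reached.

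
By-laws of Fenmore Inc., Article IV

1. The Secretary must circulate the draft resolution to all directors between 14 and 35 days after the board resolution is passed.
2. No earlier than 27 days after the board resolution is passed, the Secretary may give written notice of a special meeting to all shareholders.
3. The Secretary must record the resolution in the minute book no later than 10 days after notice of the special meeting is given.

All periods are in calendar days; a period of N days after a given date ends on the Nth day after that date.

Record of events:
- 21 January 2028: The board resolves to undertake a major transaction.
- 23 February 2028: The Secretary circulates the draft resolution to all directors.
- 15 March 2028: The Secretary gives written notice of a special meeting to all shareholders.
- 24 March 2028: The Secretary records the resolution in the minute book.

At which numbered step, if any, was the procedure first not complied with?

Step 1: the window is 14–35 days after 21 January 2028 (when the board resolution is passed), so 4 February 2028 through 25 February 2028; done 23 February 2028, which is between those dates.
Step 2: the earliest permitted date is 27 days after 21 January 2028 (when the board resolution is passed), i.e. 17 February 2028; done 15 March 2028 — permitted.
Step 3: 10 days after 15 March 2028 (when notice of the special meeting is given) is 25 March 2028; 24 March 2028 is within that limit.

None — every step was satisfied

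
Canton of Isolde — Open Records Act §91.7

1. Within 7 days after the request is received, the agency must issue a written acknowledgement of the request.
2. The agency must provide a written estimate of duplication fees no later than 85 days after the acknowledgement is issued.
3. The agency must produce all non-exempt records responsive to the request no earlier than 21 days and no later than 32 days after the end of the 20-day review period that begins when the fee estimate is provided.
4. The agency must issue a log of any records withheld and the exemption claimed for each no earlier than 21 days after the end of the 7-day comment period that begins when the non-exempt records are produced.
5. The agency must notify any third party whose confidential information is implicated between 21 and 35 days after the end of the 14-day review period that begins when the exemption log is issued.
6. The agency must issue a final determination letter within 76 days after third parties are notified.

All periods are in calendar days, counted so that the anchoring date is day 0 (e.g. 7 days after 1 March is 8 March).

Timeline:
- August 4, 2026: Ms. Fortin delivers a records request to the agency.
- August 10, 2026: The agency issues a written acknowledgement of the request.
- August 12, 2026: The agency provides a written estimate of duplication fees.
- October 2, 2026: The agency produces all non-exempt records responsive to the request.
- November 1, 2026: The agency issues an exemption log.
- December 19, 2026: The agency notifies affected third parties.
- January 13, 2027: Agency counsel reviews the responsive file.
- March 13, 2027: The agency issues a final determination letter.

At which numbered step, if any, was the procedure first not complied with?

Step 6

(1) due by August 4, 2026 + 7 days = August 11, 2026; August 10, 2026 is within that limit.
(2) due by August 10, 2026 + 85 days = November 3, 2026; done August 12, 2026 — timely.
(3) the permitted window runs from September 1, 2026 + 21 = September 22, 2026 to September 1, 2026 + 32 = October 3, 2026; done October 2, 2026, which is between those dates.
(4) permitted from October 9, 2026 + 21 days = October 30, 2026 onward; November 1, 2026 is on or after that date.
(5) the permitted window runs from November 15, 2026 + 21 = December 6, 2026 to November 15, 2026 + 35 = December 20, 2026; December 19, 2026 falls inside that range.
(6) due by December 19, 2026 + 76 days = March 5, 2027; not done until March 13, 2027, 8 days after the deadline.
Later steps need not be reached.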